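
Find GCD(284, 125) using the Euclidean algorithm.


284 = 2 * 125 + 34
125 = 3 * 34 + 23
34 = 1 * 23 + 11
23 = 2 * 11 + 1
11 = 11 * 1 + 0
GCD = 1


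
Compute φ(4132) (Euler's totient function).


4132 = 2^2 × 1033
Prime factors: 2, 1033
φ(4132) = 4132 × (1-1/2) × (1-1/1033)
= 4132 × 1/2 × 1032/1033 = 2064

φ(4132) = 2064


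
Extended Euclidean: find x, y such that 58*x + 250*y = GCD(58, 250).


Tabular extended Euclidean (each row: r = 58*s + 250*t):
r=58, s=1, t=0
r=250, s=0, t=1
q=0: r=58, s=1, t=0   [58*(1) + 250*(0) = 58]
q=4: r=18, s=-4, t=1   [58*(-4) + 250*(1) = 18]
q=3: r=4, s=13, t=-3   [58*(13) + 250*(-3) = 4]
q=4: r=2, s=-56, t=13   [58*(-56) + 250*(13) = 2]
q=2: r=0, s=125, t=-29   [58*(125) + 250*(-29) = 0]
GCD = 2; from the row with r=2: x=-56, y=13
Check: 58*(-56) + 250*(13) = -3248 + 3250 = 2

GCD = 2, x = -56, y = 13


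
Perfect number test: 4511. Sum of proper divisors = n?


Proper divisors of 4511: 1, 13, 347
Sum = 1 + 13 + 347 = 361

No, 4511 is not perfect (361 ≠ 4511)


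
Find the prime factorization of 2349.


2349 / 3 = 783
783 / 3 = 261
261 / 3 = 87
87 / 3 = 29
29 / 29 = 1
2349 = 3^4 × 29


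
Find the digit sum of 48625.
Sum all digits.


4 + 8 + 6 + 2 + 5 = 25


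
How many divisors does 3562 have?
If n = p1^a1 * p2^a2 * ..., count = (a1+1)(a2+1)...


3562 = 2^1 × 13^1 × 137^1
d(3562) = (1+1) × (1+1) × (1+1) = 8

8 divisors


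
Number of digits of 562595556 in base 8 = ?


562595556 in base 8 = 4142103344
Number of digits = 10

10 digits (base 8)


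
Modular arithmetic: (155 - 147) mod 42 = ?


155 - 147 = 8
8 mod 42 = 8


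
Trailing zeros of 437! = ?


floor(437/5) = 87
floor(437/25) = 17
floor(437/125) = 3
Total = 107

107 trailing zeros


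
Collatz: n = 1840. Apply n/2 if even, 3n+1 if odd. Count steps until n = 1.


1840 → 920 → 460 → 230 → 115 → 346 → 173 → 520 → 260 → 130 → 65 → 196 → 98 → 49 → 148 → 74 → 37 → 112 → 56 → 28 → 14 → 7 → 22 → 11 → 34 → 17 → 52 → 26 → 13 → 40 → 20 → 10 → 5 → 16 → 8 → 4 → 2 → 1
Total steps = 37

37 steps


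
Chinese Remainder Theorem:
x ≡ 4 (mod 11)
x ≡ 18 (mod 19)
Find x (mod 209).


M = 11*19 = 209
M1 = M/11 = 19, M2 = M/19 = 11
M1^(-1) mod 11 = 7, M2^(-1) mod 19 = 7
x = 4*19*7 + 18*11*7 = 1918
1918 mod 209 = 37
Check: 37 mod 11 = 4 ✓, 37 mod 19 = 18 ✓

x ≡ 37 (mod 209)


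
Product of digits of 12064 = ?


1 × 2 × 0 × 6 × 4 = 0


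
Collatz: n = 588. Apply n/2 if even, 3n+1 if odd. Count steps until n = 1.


588 → 294 → 147 → 442 → 221 → 664 → 332 → 166 → 83 → 250 → 125 → 376 → 188 → 94 → 47 → 142 → 71 → 214 → 107 → 322 → 161 → 484 → 242 → 121 → 364 → 182 → 91 → 274 → 137 → 412 → 206 → 103 → 310 → 155 → 466 → 233 → 700 → 350 → 175 → 526 → 263 → 790 → 395 → 1186 → 593 → 1780 → 890 → 445 → 1336 → 668 → 334 → 167 → 502 → 251 → 754 → 377 → 1132 → 566 → 283 → 850 → 425 → 1276 → 638 → 319 → 958 → 479 → 1438 → 719 → 2158 → 1079 → 3238 → 1619 → 4858 → 2429 → 7288 → 3644 → 1822 → 911 → 2734 → 1367 → 4102 → 2051 → 6154 → 3077 → 9232 → 4616 → 2308 → 1154 → 577 → 1732 → 866 → 433 → 1300 → 650 → 325 → 976 → 488 → 244 → 122 → 61 → 184 → 92 → 46 → 23 → 70 → 35 → 106 → 53 → 160 → 80 → 40 → 20 → 10 → 5 → 16 → 8 → 4 → 2 → 1
Total steps = 118

118 steps


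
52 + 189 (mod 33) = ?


52 + 189 = 241
241 mod 33 = 10


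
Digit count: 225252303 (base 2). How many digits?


225252303 in base 2 = 1101011011010001001111001111
Number of digits = 28

28 digits (base 2)


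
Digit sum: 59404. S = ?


5 + 9 + 4 + 0 + 4 = 22


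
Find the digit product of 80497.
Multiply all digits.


8 × 0 × 4 × 9 × 7 = 0


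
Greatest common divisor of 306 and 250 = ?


306 = 1 * 250 + 56
250 = 4 * 56 + 26
56 = 2 * 26 + 4
26 = 6 * 4 + 2
4 = 2 * 2 + 0
GCD = 2


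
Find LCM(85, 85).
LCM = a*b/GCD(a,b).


GCD(85, 85) = 85
LCM = 85*85/85 = 7225/85 = 85

LCM = 85


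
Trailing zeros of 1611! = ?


floor(1611/5) = 322
floor(1611/25) = 64
floor(1611/125) = 12
floor(1611/625) = 2
Total = 400

400 trailing zeros


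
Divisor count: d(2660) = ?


2660 = 2^2 × 5^1 × 7^1 × 19^1
d(2660) = (2+1) × (1+1) × (1+1) × (1+1) = 24

24 divisors


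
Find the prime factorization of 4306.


4306 / 2 = 2153
2153 / 2153 = 1
4306 = 2 × 2153


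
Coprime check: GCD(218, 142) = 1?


Euclidean algorithm:
218 = 1 * 142 + 76
142 = 1 * 76 + 66
76 = 1 * 66 + 10
66 = 6 * 10 + 6
10 = 1 * 6 + 4
6 = 1 * 4 + 2
4 = 2 * 2 + 0
GCD(218, 142) = 2

No, not coprime (GCD = 2)


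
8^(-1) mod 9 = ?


Use the extended Euclidean algorithm on (9, 8); each row r = 9*s + 8*t:
r=9, s=1, t=0
r=8, s=0, t=1
q=1: r=1, s=1, t=-1   [9*(1) + 8*(-1) = 1]
q=8: r=0, s=-8, t=9   [9*(-8) + 8*(9) = 0]
GCD = 1 with t = -1, so 8*(-1) ≡ 1 (mod 9)
Inverse = -1 mod 9 = 8
Check: 8 * 8 = 64 ≡ 1 (mod 9)

8^(-1) ≡ 8 (mod 9)


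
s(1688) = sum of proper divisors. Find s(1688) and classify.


Proper divisors: 1, 2, 4, 8, 211, 422, 844
Sum = 1 + 2 + 4 + 8 + 211 + 422 + 844 = 1492
1492 < 1688 → deficient

s(1688) = 1492 (deficient)


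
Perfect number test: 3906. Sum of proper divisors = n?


Proper divisors of 3906: 1, 2, 3, 6, 7, 9, 14, 18, 21, 31, 42, 62, 63, 93, 126, 186, 217, 279, 434, 558, 651, 1302, 1953
Sum = 1 + 2 + 3 + 6 + 7 + 9 + 14 + 18 + 21 + 31 + 42 + 62 + 63 + 93 + 126 + 186 + 217 + 279 + 434 + 558 + 651 + 1302 + 1953 = 6078

No, 3906 is not perfect (6078 ≠ 3906)


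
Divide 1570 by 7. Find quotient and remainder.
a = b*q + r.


1570 = 7 * 224 + 2
Check: 1568 + 2 = 1570

q = 224, r = 2


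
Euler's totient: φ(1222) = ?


1222 = 2 × 13 × 47
Prime factors: 2, 13, 47
φ(1222) = 1222 × (1-1/2) × (1-1/13) × (1-1/47)
= 1222 × 1/2 × 12/13 × 46/47 = 552

φ(1222) = 552


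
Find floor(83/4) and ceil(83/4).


83/4 = 20.7500
floor = 20
ceil = 21

floor = 20, ceil = 21


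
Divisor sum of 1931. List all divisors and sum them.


Divisors of 1931: 1, 1931
Sum = 1 + 1931 = 1932

σ(1931) = 1932


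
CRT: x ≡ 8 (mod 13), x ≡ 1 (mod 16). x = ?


M = 13*16 = 208
M1 = M/13 = 16, M2 = M/16 = 13
M1^(-1) mod 13 = 9, M2^(-1) mod 16 = 5
x = 8*16*9 + 1*13*5 = 1217
1217 mod 208 = 177
Check: 177 mod 13 = 8 ✓, 177 mod 16 = 1 ✓

x ≡ 177 (mod 208)


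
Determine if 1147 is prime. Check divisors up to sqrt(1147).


1147 / 31 = 37 (exact division)
1147 is NOT prime.

No, 1147 is not prime


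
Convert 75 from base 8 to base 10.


75 (base 8) = 61 (decimal)
61 (decimal) = 61 (base 10)


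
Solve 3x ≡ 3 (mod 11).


GCD(3, 11) = 1, unique solution
a^(-1) mod 11 = 4
x = 4 * 3 mod 11 = 1

x ≡ 1 (mod 11)


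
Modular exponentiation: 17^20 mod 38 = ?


17^1 mod 38 = 17
17^2 mod 38 = 23
17^3 mod 38 = 11
17^4 mod 38 = 35
17^5 mod 38 = 25
17^6 mod 38 = 7
17^7 mod 38 = 5
17^8 mod 38 = 9
17^9 mod 38 = 1
17^10 mod 38 = 17
17^11 mod 38 = 23
17^12 mod 38 = 11
17^13 mod 38 = 35
17^14 mod 38 = 25
17^15 mod 38 = 7
17^16 mod 38 = 5
17^17 mod 38 = 9
17^18 mod 38 = 1
17^19 mod 38 = 17
17^20 mod 38 = 23


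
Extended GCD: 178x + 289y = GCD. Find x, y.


Tabular extended Euclidean (each row: r = 178*s + 289*t):
r=178, s=1, t=0
r=289, s=0, t=1
q=0: r=178, s=1, t=0   [178*(1) + 289*(0) = 178]
q=1: r=111, s=-1, t=1   [178*(-1) + 289*(1) = 111]
q=1: r=67, s=2, t=-1   [178*(2) + 289*(-1) = 67]
q=1: r=44, s=-3, t=2   [178*(-3) + 289*(2) = 44]
q=1: r=23, s=5, t=-3   [178*(5) + 289*(-3) = 23]
q=1: r=21, s=-8, t=5   [178*(-8) + 289*(5) = 21]
q=1: r=2, s=13, t=-8   [178*(13) + 289*(-8) = 2]
q=10: r=1, s=-138, t=85   [178*(-138) + 289*(85) = 1]
q=2: r=0, s=289, t=-178   [178*(289) + 289*(-178) = 0]
GCD = 1; from the row with r=1: x=-138, y=85
Check: 178*(-138) + 289*(85) = -24564 + 24565 = 1

GCD = 1, x = -138, y = 85


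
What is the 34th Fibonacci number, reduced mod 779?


F(k) mod 779 for k=1..34:
1, 1, 2, 3, 5, 8, 13, 21, 34, 55, 89, 144, 233, 377, 610, 208, 39, 247, 286, 533, 40, 573, 613, 407, 241, 648, 110, 758, 89, 68, 157, 225, 382, 607
F(34) mod 779 = 607


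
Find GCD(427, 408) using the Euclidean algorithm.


427 = 1 * 408 + 19
408 = 21 * 19 + 9
19 = 2 * 9 + 1
9 = 9 * 1 + 0
GCD = 1


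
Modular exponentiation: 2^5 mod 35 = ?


2^1 mod 35 = 2
2^2 mod 35 = 4
2^3 mod 35 = 8
2^4 mod 35 = 16
2^5 mod 35 = 32


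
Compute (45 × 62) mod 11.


45 × 62 = 2790
2790 mod 11 = 7


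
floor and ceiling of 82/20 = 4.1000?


82/20 = 4.1000
floor = 4
ceil = 5

floor = 4, ceil = 5


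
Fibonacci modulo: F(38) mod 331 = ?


F(k) mod 331 for k=1..38:
1, 1, 2, 3, 5, 8, 13, 21, 34, 55, 89, 144, 233, 46, 279, 325, 273, 267, 209, 145, 23, 168, 191, 28, 219, 247, 135, 51, 186, 237, 92, 329, 90, 88, 178, 266, 113, 48
F(38) mod 331 = 48


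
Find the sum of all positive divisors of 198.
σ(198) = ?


Divisors of 198: 1, 2, 3, 6, 9, 11, 18, 22, 33, 66, 99, 198
Sum = 1 + 2 + 3 + 6 + 9 + 11 + 18 + 22 + 33 + 66 + 99 + 198 = 468

σ(198) = 468


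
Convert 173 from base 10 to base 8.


173 (base 10) = 173 (decimal)
173 (decimal) = 255 (base 8)


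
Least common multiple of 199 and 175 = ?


GCD(199, 175) = 1
LCM = 199*175/1 = 34825/1 = 34825

LCM = 34825


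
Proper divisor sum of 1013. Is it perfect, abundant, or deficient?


Proper divisors: 1
Sum = 1 = 1
1 < 1013 → deficient

s(1013) = 1 (deficient)


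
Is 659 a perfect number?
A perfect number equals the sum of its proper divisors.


Proper divisors of 659: 1
Sum = 1 = 1

No, 659 is not perfect (1 ≠ 659)


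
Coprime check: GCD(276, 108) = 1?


Euclidean algorithm:
276 = 2 * 108 + 60
108 = 1 * 60 + 48
60 = 1 * 48 + 12
48 = 4 * 12 + 0
GCD(276, 108) = 12

No, not coprime (GCD = 12)


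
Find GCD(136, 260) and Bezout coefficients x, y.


Tabular extended Euclidean (each row: r = 136*s + 260*t):
r=136, s=1, t=0
r=260, s=0, t=1
q=0: r=136, s=1, t=0   [136*(1) + 260*(0) = 136]
q=1: r=124, s=-1, t=1   [136*(-1) + 260*(1) = 124]
q=1: r=12, s=2, t=-1   [136*(2) + 260*(-1) = 12]
q=10: r=4, s=-21, t=11   [136*(-21) + 260*(11) = 4]
q=3: r=0, s=65, t=-34   [136*(65) + 260*(-34) = 0]
GCD = 4; from the row with r=4: x=-21, y=11
Check: 136*(-21) + 260*(11) = -2856 + 2860 = 4

GCD = 4, x = -21, y = 11


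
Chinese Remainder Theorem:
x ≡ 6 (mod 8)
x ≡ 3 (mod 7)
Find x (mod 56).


M = 8*7 = 56
M1 = M/8 = 7, M2 = M/7 = 8
M1^(-1) mod 8 = 7, M2^(-1) mod 7 = 1
x = 6*7*7 + 3*8*1 = 318
318 mod 56 = 38
Check: 38 mod 8 = 6 ✓, 38 mod 7 = 3 ✓

x ≡ 38 (mod 56)


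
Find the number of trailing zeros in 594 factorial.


floor(594/5) = 118
floor(594/25) = 23
floor(594/125) = 4
Total = 145

145 trailing zeros


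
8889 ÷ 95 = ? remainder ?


8889 = 95 * 93 + 54
Check: 8835 + 54 = 8889

q = 93, r = 54


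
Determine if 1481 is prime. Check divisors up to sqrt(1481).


Check divisors up to sqrt(1481) = 38.4838
No divisors found.
1481 is prime.

Yes, 1481 is prime


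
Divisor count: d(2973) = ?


2973 = 3^1 × 991^1
d(2973) = (1+1) × (1+1) = 4

4 divisors


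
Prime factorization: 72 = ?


72 / 2 = 36
36 / 2 = 18
18 / 2 = 9
9 / 3 = 3
3 / 3 = 1
72 = 2^3 × 3^2


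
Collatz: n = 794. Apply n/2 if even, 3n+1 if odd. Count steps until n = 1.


794 → 397 → 1192 → 596 → 298 → 149 → 448 → 224 → 112 → 56 → 28 → 14 → 7 → 22 → 11 → 34 → 17 → 52 → 26 → 13 → 40 → 20 → 10 → 5 → 16 → 8 → 4 → 2 → 1
Total steps = 28

28 steps


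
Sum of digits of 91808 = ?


9 + 1 + 8 + 0 + 8 = 26


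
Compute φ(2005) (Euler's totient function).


2005 = 5 × 401
Prime factors: 5, 401
φ(2005) = 2005 × (1-1/5) × (1-1/401)
= 2005 × 4/5 × 400/401 = 1600

φ(2005) = 1600


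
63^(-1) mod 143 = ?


Use the extended Euclidean algorithm on (143, 63); each row r = 143*s + 63*t:
r=143, s=1, t=0
r=63, s=0, t=1
q=2: r=17, s=1, t=-2   [143*(1) + 63*(-2) = 17]
q=3: r=12, s=-3, t=7   [143*(-3) + 63*(7) = 12]
q=1: r=5, s=4, t=-9   [143*(4) + 63*(-9) = 5]
q=2: r=2, s=-11, t=25   [143*(-11) + 63*(25) = 2]
q=2: r=1, s=26, t=-59   [143*(26) + 63*(-59) = 1]
q=2: r=0, s=-63, t=143   [143*(-63) + 63*(143) = 0]
GCD = 1 with t = -59, so 63*(-59) ≡ 1 (mod 143)
Inverse = -59 mod 143 = 84
Check: 63 * 84 = 5292 ≡ 1 (mod 143)

63^(-1) ≡ 84 (mod 143)


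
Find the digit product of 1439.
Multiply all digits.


1 × 4 × 3 × 9 = 108


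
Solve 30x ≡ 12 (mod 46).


GCD(30, 46) = 2 divides 12
Divide: 15x ≡ 6 (mod 23)
x ≡ 5 (mod 23)


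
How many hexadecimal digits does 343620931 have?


343620931 in base 16 = 147B3D43
Number of digits = 8

8 digits (base 16)


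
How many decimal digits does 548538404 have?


548538404 has 9 digits in base 10
floor(log10(548538404)) + 1 = floor(8.7392) + 1 = 9

9 digits (base 10)


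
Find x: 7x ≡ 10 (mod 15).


GCD(7, 15) = 1, unique solution
a^(-1) mod 15 = 13
x = 13 * 10 mod 15 = 10

x ≡ 10 (mod 15)


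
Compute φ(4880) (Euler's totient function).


4880 = 2^4 × 5 × 61
Prime factors: 2, 5, 61
φ(4880) = 4880 × (1-1/2) × (1-1/5) × (1-1/61)
= 4880 × 1/2 × 4/5 × 60/61 = 1920

φ(4880) = 1920


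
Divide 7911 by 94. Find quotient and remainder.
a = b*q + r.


7911 = 94 * 84 + 15
Check: 7896 + 15 = 7911

q = 84, r = 15


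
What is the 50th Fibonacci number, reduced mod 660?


F(k) mod 660 for k=1..50:
1, 1, 2, 3, 5, 8, 13, 21, 34, 55, 89, 144, 233, 377, 610, 327, 277, 604, 221, 165, 386, 551, 277, 168, 445, 613, 398, 351, 89, 440, 529, 309, 178, 487, 5, 492, 497, 329, 166, 495, 1, 496, 497, 333, 170, 503, 13, 516, 529, 385
F(50) mod 660 = 385


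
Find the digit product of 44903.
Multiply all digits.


4 × 4 × 9 × 0 × 3 = 0


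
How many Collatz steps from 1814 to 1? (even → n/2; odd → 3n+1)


1814 → 907 → 2722 → 1361 → 4084 → 2042 → 1021 → 3064 → 1532 → 766 → 383 → 1150 → 575 → 1726 → 863 → 2590 → 1295 → 3886 → 1943 → 5830 → 2915 → 8746 → 4373 → 13120 → 6560 → 3280 → 1640 → 820 → 410 → 205 → 616 → 308 → 154 → 77 → 232 → 116 → 58 → 29 → 88 → 44 → 22 → 11 → 34 → 17 → 52 → 26 → 13 → 40 → 20 → 10 → 5 → 16 → 8 → 4 → 2 → 1
Total steps = 55

55 steps


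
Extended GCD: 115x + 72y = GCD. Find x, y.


Tabular extended Euclidean (each row: r = 115*s + 72*t):
r=115, s=1, t=0
r=72, s=0, t=1
q=1: r=43, s=1, t=-1   [115*(1) + 72*(-1) = 43]
q=1: r=29, s=-1, t=2   [115*(-1) + 72*(2) = 29]
q=1: r=14, s=2, t=-3   [115*(2) + 72*(-3) = 14]
q=2: r=1, s=-5, t=8   [115*(-5) + 72*(8) = 1]
q=14: r=0, s=72, t=-115   [115*(72) + 72*(-115) = 0]
GCD = 1; from the row with r=1: x=-5, y=8
Check: 115*(-5) + 72*(8) = -575 + 576 = 1

GCD = 1, x = -5, y = 8


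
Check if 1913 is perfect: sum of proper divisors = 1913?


Proper divisors of 1913: 1
Sum = 1 = 1

No, 1913 is not perfect (1 ≠ 1913)


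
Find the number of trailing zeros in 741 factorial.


floor(741/5) = 148
floor(741/25) = 29
floor(741/125) = 5
floor(741/625) = 1
Total = 183

183 trailing zeros


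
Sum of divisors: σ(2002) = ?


Divisors of 2002: 1, 2, 7, 11, 13, 14, 22, 26, 77, 91, 143, 154, 182, 286, 1001, 2002
Sum = 1 + 2 + 7 + 11 + 13 + 14 + 22 + 26 + 77 + 91 + 143 + 154 + 182 + 286 + 1001 + 2002 = 4032

σ(2002) = 4032


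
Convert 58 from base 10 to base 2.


58 (base 10) = 58 (decimal)
58 (decimal) = 111010 (base 2)


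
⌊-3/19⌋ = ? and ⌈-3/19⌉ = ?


-3/19 = -0.1579
floor = -1
ceil = 0

floor = -1, ceil = 0


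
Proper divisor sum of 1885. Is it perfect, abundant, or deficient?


Proper divisors: 1, 5, 13, 29, 65, 145, 377
Sum = 1 + 5 + 13 + 29 + 65 + 145 + 377 = 635
635 < 1885 → deficient

s(1885) = 635 (deficient)


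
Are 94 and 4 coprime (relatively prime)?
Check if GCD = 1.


Euclidean algorithm:
94 = 23 * 4 + 2
4 = 2 * 2 + 0
GCD(94, 4) = 2

No, not coprime (GCD = 2)


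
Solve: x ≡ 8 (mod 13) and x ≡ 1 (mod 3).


M = 13*3 = 39
M1 = M/13 = 3, M2 = M/3 = 13
M1^(-1) mod 13 = 9, M2^(-1) mod 3 = 1
x = 8*3*9 + 1*13*1 = 229
229 mod 39 = 34
Check: 34 mod 13 = 8 ✓, 34 mod 3 = 1 ✓

x ≡ 34 (mod 39)


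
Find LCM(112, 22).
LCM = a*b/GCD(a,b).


GCD(112, 22) = 2
LCM = 112*22/2 = 2464/2 = 1232

LCM = 1232


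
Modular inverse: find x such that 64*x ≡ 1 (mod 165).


Use the extended Euclidean algorithm on (165, 64); each row r = 165*s + 64*t:
r=165, s=1, t=0
r=64, s=0, t=1
q=2: r=37, s=1, t=-2   [165*(1) + 64*(-2) = 37]
q=1: r=27, s=-1, t=3   [165*(-1) + 64*(3) = 27]
q=1: r=10, s=2, t=-5   [165*(2) + 64*(-5) = 10]
q=2: r=7, s=-5, t=13   [165*(-5) + 64*(13) = 7]
q=1: r=3, s=7, t=-18   [165*(7) + 64*(-18) = 3]
q=2: r=1, s=-19, t=49   [165*(-19) + 64*(49) = 1]
q=3: r=0, s=64, t=-165   [165*(64) + 64*(-165) = 0]
GCD = 1 with t = 49, so 64*(49) ≡ 1 (mod 165)
Inverse = 49 mod 165 = 49
Check: 64 * 49 = 3136 ≡ 1 (mod 165)

64^(-1) ≡ 49 (mod 165)


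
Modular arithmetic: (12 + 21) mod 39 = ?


12 + 21 = 33
33 mod 39 = 33


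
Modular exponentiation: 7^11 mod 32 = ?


7^1 mod 32 = 7
7^2 mod 32 = 17
7^3 mod 32 = 23
7^4 mod 32 = 1
7^5 mod 32 = 7
7^6 mod 32 = 17
7^7 mod 32 = 23
7^8 mod 32 = 1
7^9 mod 32 = 7
7^10 mod 32 = 17
7^11 mod 32 = 23


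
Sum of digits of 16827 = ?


1 + 6 + 8 + 2 + 7 = 24


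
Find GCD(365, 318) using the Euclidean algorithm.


365 = 1 * 318 + 47
318 = 6 * 47 + 36
47 = 1 * 36 + 11
36 = 3 * 11 + 3
11 = 3 * 3 + 2
3 = 1 * 2 + 1
2 = 2 * 1 + 0
GCD = 1


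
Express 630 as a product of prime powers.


630 / 2 = 315
315 / 3 = 105
105 / 3 = 35
35 / 5 = 7
7 / 7 = 1
630 = 2 × 3^2 × 5 × 7


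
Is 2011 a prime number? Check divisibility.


Check divisors up to sqrt(2011) = 44.8442
No divisors found.
2011 is prime.

Yes, 2011 is prime


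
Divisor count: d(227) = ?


227 = 227^1
d(227) = (1+1) = 2

2 divisors


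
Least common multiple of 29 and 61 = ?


GCD(29, 61) = 1
LCM = 29*61/1 = 1769/1 = 1769

LCM = 1769


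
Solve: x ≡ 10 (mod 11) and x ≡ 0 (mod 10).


M = 11*10 = 110
M1 = M/11 = 10, M2 = M/10 = 11
M1^(-1) mod 11 = 10, M2^(-1) mod 10 = 1
x = 10*10*10 + 0*11*1 = 1000
1000 mod 110 = 10
Check: 10 mod 11 = 10 ✓, 10 mod 10 = 0 ✓

x ≡ 10 (mod 110)


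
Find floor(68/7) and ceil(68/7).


68/7 = 9.7143
floor = 9
ceil = 10

floor = 9, ceil = 10


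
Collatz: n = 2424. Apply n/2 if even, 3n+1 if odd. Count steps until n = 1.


2424 → 1212 → 606 → 303 → 910 → 455 → 1366 → 683 → 2050 → 1025 → 3076 → 1538 → 769 → 2308 → 1154 → 577 → 1732 → 866 → 433 → 1300 → 650 → 325 → 976 → 488 → 244 → 122 → 61 → 184 → 92 → 46 → 23 → 70 → 35 → 106 → 53 → 160 → 80 → 40 → 20 → 10 → 5 → 16 → 8 → 4 → 2 → 1
Total steps = 45

45 steps


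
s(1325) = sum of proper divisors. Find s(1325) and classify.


Proper divisors: 1, 5, 25, 53, 265
Sum = 1 + 5 + 25 + 53 + 265 = 349
349 < 1325 → deficient

s(1325) = 349 (deficient)


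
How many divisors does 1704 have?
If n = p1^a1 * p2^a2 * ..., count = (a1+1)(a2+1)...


1704 = 2^3 × 3^1 × 71^1
d(1704) = (3+1) × (1+1) × (1+1) = 16

16 divisors


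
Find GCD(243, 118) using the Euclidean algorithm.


243 = 2 * 118 + 7
118 = 16 * 7 + 6
7 = 1 * 6 + 1
6 = 6 * 1 + 0
GCD = 1


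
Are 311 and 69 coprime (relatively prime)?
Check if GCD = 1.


Euclidean algorithm:
311 = 4 * 69 + 35
69 = 1 * 35 + 34
35 = 1 * 34 + 1
34 = 34 * 1 + 0
GCD(311, 69) = 1

Yes, coprime (GCD = 1)


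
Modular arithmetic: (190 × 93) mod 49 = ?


190 × 93 = 17670
17670 mod 49 = 30


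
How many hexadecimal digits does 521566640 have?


521566640 in base 16 = 1F1679B0
Number of digits = 8

8 digits (base 16)


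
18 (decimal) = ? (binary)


18 (base 10) = 18 (decimal)
18 (decimal) = 10010 (base 2)


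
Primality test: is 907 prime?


Check divisors up to sqrt(907) = 30.1164
No divisors found.
907 is prime.

Yes, 907 is prime


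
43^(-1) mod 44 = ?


Use the extended Euclidean algorithm on (44, 43); each row r = 44*s + 43*t:
r=44, s=1, t=0
r=43, s=0, t=1
q=1: r=1, s=1, t=-1   [44*(1) + 43*(-1) = 1]
q=43: r=0, s=-43, t=44   [44*(-43) + 43*(44) = 0]
GCD = 1 with t = -1, so 43*(-1) ≡ 1 (mod 44)
Inverse = -1 mod 44 = 43
Check: 43 * 43 = 1849 ≡ 1 (mod 44)

43^(-1) ≡ 43 (mod 44)


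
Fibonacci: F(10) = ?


Sequence: 1, 1, 2, 3, 5, 8, 13, 21, 34, 55
F(10) = 55


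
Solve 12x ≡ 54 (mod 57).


GCD(12, 57) = 3 divides 54
Divide: 4x ≡ 18 (mod 19)
x ≡ 14 (mod 19)


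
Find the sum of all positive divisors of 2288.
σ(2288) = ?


Divisors of 2288: 1, 2, 4, 8, 11, 13, 16, 22, 26, 44, 52, 88, 104, 143, 176, 208, 286, 572, 1144, 2288
Sum = 1 + 2 + 4 + 8 + 11 + 13 + 16 + 22 + 26 + 44 + 52 + 88 + 104 + 143 + 176 + 208 + 286 + 572 + 1144 + 2288 = 5208

σ(2288) = 5208


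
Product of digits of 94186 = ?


9 × 4 × 1 × 8 × 6 = 1728


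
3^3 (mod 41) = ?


3^1 mod 41 = 3
3^2 mod 41 = 9
3^3 mod 41 = 27


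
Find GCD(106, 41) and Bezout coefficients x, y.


Tabular extended Euclidean (each row: r = 106*s + 41*t):
r=106, s=1, t=0
r=41, s=0, t=1
q=2: r=24, s=1, t=-2   [106*(1) + 41*(-2) = 24]
q=1: r=17, s=-1, t=3   [106*(-1) + 41*(3) = 17]
q=1: r=7, s=2, t=-5   [106*(2) + 41*(-5) = 7]
q=2: r=3, s=-5, t=13   [106*(-5) + 41*(13) = 3]
q=2: r=1, s=12, t=-31   [106*(12) + 41*(-31) = 1]
q=3: r=0, s=-41, t=106   [106*(-41) + 41*(106) = 0]
GCD = 1; from the row with r=1: x=12, y=-31
Check: 106*(12) + 41*(-31) = 1272 - 1271 = 1

GCD = 1, x = 12, y = -31


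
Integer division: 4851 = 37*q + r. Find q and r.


4851 = 37 * 131 + 4
Check: 4847 + 4 = 4851

q = 131, r = 4


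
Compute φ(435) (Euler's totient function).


435 = 3 × 5 × 29
Prime factors: 3, 5, 29
φ(435) = 435 × (1-1/3) × (1-1/5) × (1-1/29)
= 435 × 2/3 × 4/5 × 28/29 = 224

φ(435) = 224


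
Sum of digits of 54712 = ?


5 + 4 + 7 + 1 + 2 = 19


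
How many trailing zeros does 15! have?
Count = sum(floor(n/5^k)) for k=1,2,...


floor(15/5) = 3
Total = 3

3 trailing zeros


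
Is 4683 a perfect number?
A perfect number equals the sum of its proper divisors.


Proper divisors of 4683: 1, 3, 7, 21, 223, 669, 1561
Sum = 1 + 3 + 7 + 21 + 223 + 669 + 1561 = 2485

No, 4683 is not perfect (2485 ≠ 4683)


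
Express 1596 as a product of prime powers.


1596 / 2 = 798
798 / 2 = 399
399 / 3 = 133
133 / 7 = 19
19 / 19 = 1
1596 = 2^2 × 3 × 7 × 19


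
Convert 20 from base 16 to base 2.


20 (base 16) = 32 (decimal)
32 (decimal) = 100000 (base 2)


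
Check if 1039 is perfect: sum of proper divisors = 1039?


Proper divisors of 1039: 1
Sum = 1 = 1

No, 1039 is not perfect (1 ≠ 1039)


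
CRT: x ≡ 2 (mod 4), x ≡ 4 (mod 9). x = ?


M = 4*9 = 36
M1 = M/4 = 9, M2 = M/9 = 4
M1^(-1) mod 4 = 1, M2^(-1) mod 9 = 7
x = 2*9*1 + 4*4*7 = 130
130 mod 36 = 22
Check: 22 mod 4 = 2 ✓, 22 mod 9 = 4 ✓

x ≡ 22 (mod 36)


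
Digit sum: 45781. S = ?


4 + 5 + 7 + 8 + 1 = 25


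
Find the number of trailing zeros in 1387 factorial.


floor(1387/5) = 277
floor(1387/25) = 55
floor(1387/125) = 11
floor(1387/625) = 2
Total = 345

345 trailing zeros


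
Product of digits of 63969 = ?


6 × 3 × 9 × 6 × 9 = 8748


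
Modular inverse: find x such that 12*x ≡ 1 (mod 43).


Use the extended Euclidean algorithm on (43, 12); each row r = 43*s + 12*t:
r=43, s=1, t=0
r=12, s=0, t=1
q=3: r=7, s=1, t=-3   [43*(1) + 12*(-3) = 7]
q=1: r=5, s=-1, t=4   [43*(-1) + 12*(4) = 5]
q=1: r=2, s=2, t=-7   [43*(2) + 12*(-7) = 2]
q=2: r=1, s=-5, t=18   [43*(-5) + 12*(18) = 1]
q=2: r=0, s=12, t=-43   [43*(12) + 12*(-43) = 0]
GCD = 1 with t = 18, so 12*(18) ≡ 1 (mod 43)
Inverse = 18 mod 43 = 18
Check: 12 * 18 = 216 ≡ 1 (mod 43)

12^(-1) ≡ 18 (mod 43)


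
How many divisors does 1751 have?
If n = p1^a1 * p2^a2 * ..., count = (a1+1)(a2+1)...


1751 = 17^1 × 103^1
d(1751) = (1+1) × (1+1) = 4

4 divisors


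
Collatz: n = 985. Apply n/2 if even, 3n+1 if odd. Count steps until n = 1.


985 → 2956 → 1478 → 739 → 2218 → 1109 → 3328 → 1664 → 832 → 416 → 208 → 104 → 52 → 26 → 13 → 40 → 20 → 10 → 5 → 16 → 8 → 4 → 2 → 1
Total steps = 23

23 steps


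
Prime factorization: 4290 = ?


4290 / 2 = 2145
2145 / 3 = 715
715 / 5 = 143
143 / 11 = 13
13 / 13 = 1
4290 = 2 × 3 × 5 × 11 × 13


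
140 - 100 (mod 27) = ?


140 - 100 = 40
40 mod 27 = 13


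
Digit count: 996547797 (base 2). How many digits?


996547797 in base 2 = 111011011001100001110011010101
Number of digits = 30

30 digits (base 2)


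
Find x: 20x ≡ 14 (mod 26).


GCD(20, 26) = 2 divides 14
Divide: 10x ≡ 7 (mod 13)
x ≡ 2 (mod 13)


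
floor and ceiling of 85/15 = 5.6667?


85/15 = 5.6667
floor = 5
ceil = 6

floor = 5, ceil = 6


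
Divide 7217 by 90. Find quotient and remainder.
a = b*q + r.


7217 = 90 * 80 + 17
Check: 7200 + 17 = 7217

q = 80, r = 17


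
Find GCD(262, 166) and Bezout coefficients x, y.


Tabular extended Euclidean (each row: r = 262*s + 166*t):
r=262, s=1, t=0
r=166, s=0, t=1
q=1: r=96, s=1, t=-1   [262*(1) + 166*(-1) = 96]
q=1: r=70, s=-1, t=2   [262*(-1) + 166*(2) = 70]
q=1: r=26, s=2, t=-3   [262*(2) + 166*(-3) = 26]
q=2: r=18, s=-5, t=8   [262*(-5) + 166*(8) = 18]
q=1: r=8, s=7, t=-11   [262*(7) + 166*(-11) = 8]
q=2: r=2, s=-19, t=30   [262*(-19) + 166*(30) = 2]
q=4: r=0, s=83, t=-131   [262*(83) + 166*(-131) = 0]
GCD = 2; from the row with r=2: x=-19, y=30
Check: 262*(-19) + 166*(30) = -4978 + 4980 = 2

GCD = 2, x = -19, y = 30


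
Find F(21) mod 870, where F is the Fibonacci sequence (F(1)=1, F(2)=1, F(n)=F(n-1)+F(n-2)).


F(k) mod 870 for k=1..21:
1, 1, 2, 3, 5, 8, 13, 21, 34, 55, 89, 144, 233, 377, 610, 117, 727, 844, 701, 675, 506
F(21) mod 870 = 506


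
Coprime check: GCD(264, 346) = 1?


Euclidean algorithm:
346 = 1 * 264 + 82
264 = 3 * 82 + 18
82 = 4 * 18 + 10
18 = 1 * 10 + 8
10 = 1 * 8 + 2
8 = 4 * 2 + 0
GCD(264, 346) = 2

No, not coprime (GCD = 2)


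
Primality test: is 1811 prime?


Check divisors up to sqrt(1811) = 42.5558
No divisors found.
1811 is prime.

Yes, 1811 is prime


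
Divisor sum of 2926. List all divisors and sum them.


Divisors of 2926: 1, 2, 7, 11, 14, 19, 22, 38, 77, 133, 154, 209, 266, 418, 1463, 2926
Sum = 1 + 2 + 7 + 11 + 14 + 19 + 22 + 38 + 77 + 133 + 154 + 209 + 266 + 418 + 1463 + 2926 = 5760

σ(2926) = 5760


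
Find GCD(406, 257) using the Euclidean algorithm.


406 = 1 * 257 + 149
257 = 1 * 149 + 108
149 = 1 * 108 + 41
108 = 2 * 41 + 26
41 = 1 * 26 + 15
26 = 1 * 15 + 11
15 = 1 * 11 + 4
11 = 2 * 4 + 3
4 = 1 * 3 + 1
3 = 3 * 1 + 0
GCD = 1


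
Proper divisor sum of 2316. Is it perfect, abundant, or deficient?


Proper divisors: 1, 2, 3, 4, 6, 12, 193, 386, 579, 772, 1158
Sum = 1 + 2 + 3 + 4 + 6 + 12 + 193 + 386 + 579 + 772 + 1158 = 3116
3116 > 2316 → abundant

s(2316) = 3116 (abundant)


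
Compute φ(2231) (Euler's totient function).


2231 = 23 × 97
Prime factors: 23, 97
φ(2231) = 2231 × (1-1/23) × (1-1/97)
= 2231 × 22/23 × 96/97 = 2112

φ(2231) = 2112


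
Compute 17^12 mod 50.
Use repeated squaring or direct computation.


17^1 mod 50 = 17
17^2 mod 50 = 39
17^3 mod 50 = 13
17^4 mod 50 = 21
17^5 mod 50 = 7
17^6 mod 50 = 19
17^7 mod 50 = 23
17^8 mod 50 = 41
17^9 mod 50 = 47
17^10 mod 50 = 49
17^11 mod 50 = 33
17^12 mod 50 = 11


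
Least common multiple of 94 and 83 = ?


GCD(94, 83) = 1
LCM = 94*83/1 = 7802/1 = 7802

LCM = 7802


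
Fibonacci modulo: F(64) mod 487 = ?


F(k) mod 487 for k=1..64:
1, 1, 2, 3, 5, 8, 13, 21, 34, 55, 89, 144, 233, 377, 123, 13, 136, 149, 285, 434, 232, 179, 411, 103, 27, 130, 157, 287, 444, 244, 201, 445, 159, 117, 276, 393, 182, 88, 270, 358, 141, 12, 153, 165, 318, 483, 314, 310, 137, 447, 97, 57, 154, 211, 365, 89, 454, 56, 23, 79, 102, 181, 283, 464
F(64) mod 487 = 464


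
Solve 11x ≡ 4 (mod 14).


GCD(11, 14) = 1, unique solution
a^(-1) mod 14 = 9
x = 9 * 4 mod 14 = 8

x ≡ 8 (mod 14)


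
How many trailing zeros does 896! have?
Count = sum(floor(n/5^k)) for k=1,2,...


floor(896/5) = 179
floor(896/25) = 35
floor(896/125) = 7
floor(896/625) = 1
Total = 222

222 trailing zeros


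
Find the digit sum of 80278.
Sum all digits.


8 + 0 + 2 + 7 + 8 = 25


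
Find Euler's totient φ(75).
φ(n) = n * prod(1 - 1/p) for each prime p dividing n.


75 = 3 × 5^2
Prime factors: 3, 5
φ(75) = 75 × (1-1/3) × (1-1/5)
= 75 × 2/3 × 4/5 = 40

φ(75) = 40


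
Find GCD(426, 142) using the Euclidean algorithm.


426 = 3 * 142 + 0
GCD = 142


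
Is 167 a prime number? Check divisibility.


Check divisors up to sqrt(167) = 12.9228
No divisors found.
167 is prime.

Yes, 167 is prime


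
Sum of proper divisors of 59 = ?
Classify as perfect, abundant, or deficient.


Proper divisors: 1
Sum = 1 = 1
1 < 59 → deficient

s(59) = 1 (deficient)


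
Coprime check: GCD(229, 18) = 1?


Euclidean algorithm:
229 = 12 * 18 + 13
18 = 1 * 13 + 5
13 = 2 * 5 + 3
5 = 1 * 3 + 2
3 = 1 * 2 + 1
2 = 2 * 1 + 0
GCD(229, 18) = 1

Yes, coprime (GCD = 1)


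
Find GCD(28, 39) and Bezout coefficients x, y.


Tabular extended Euclidean (each row: r = 28*s + 39*t):
r=28, s=1, t=0
r=39, s=0, t=1
q=0: r=28, s=1, t=0   [28*(1) + 39*(0) = 28]
q=1: r=11, s=-1, t=1   [28*(-1) + 39*(1) = 11]
q=2: r=6, s=3, t=-2   [28*(3) + 39*(-2) = 6]
q=1: r=5, s=-4, t=3   [28*(-4) + 39*(3) = 5]
q=1: r=1, s=7, t=-5   [28*(7) + 39*(-5) = 1]
q=5: r=0, s=-39, t=28   [28*(-39) + 39*(28) = 0]
GCD = 1; from the row with r=1: x=7, y=-5
Check: 28*(7) + 39*(-5) = 196 - 195 = 1

GCD = 1, x = 7, y = -5


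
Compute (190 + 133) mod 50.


190 + 133 = 323
323 mod 50 = 23


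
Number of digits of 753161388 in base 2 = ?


753161388 in base 2 = 101100111001000101010010101100
Number of digits = 30

30 digits (base 2)


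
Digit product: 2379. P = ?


2 × 3 × 7 × 9 = 378


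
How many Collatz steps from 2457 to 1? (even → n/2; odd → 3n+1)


2457 → 7372 → 3686 → 1843 → 5530 → 2765 → 8296 → 4148 → 2074 → 1037 → 3112 → 1556 → 778 → 389 → 1168 → 584 → 292 → 146 → 73 → 220 → 110 → 55 → 166 → 83 → 250 → 125 → 376 → 188 → 94 → 47 → 142 → 71 → 214 → 107 → 322 → 161 → 484 → 242 → 121 → 364 → 182 → 91 → 274 → 137 → 412 → 206 → 103 → 310 → 155 → 466 → 233 → 700 → 350 → 175 → 526 → 263 → 790 → 395 → 1186 → 593 → 1780 → 890 → 445 → 1336 → 668 → 334 → 167 → 502 → 251 → 754 → 377 → 1132 → 566 → 283 → 850 → 425 → 1276 → 638 → 319 → 958 → 479 → 1438 → 719 → 2158 → 1079 → 3238 → 1619 → 4858 → 2429 → 7288 → 3644 → 1822 → 911 → 2734 → 1367 → 4102 → 2051 → 6154 → 3077 → 9232 → 4616 → 2308 → 1154 → 577 → 1732 → 866 → 433 → 1300 → 650 → 325 → 976 → 488 → 244 → 122 → 61 → 184 → 92 → 46 → 23 → 70 → 35 → 106 → 53 → 160 → 80 → 40 → 20 → 10 → 5 → 16 → 8 → 4 → 2 → 1
Total steps = 133

133 steps


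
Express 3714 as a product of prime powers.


3714 / 2 = 1857
1857 / 3 = 619
619 / 619 = 1
3714 = 2 × 3 × 619


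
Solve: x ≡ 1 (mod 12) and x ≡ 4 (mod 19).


M = 12*19 = 228
M1 = M/12 = 19, M2 = M/19 = 12
M1^(-1) mod 12 = 7, M2^(-1) mod 19 = 8
x = 1*19*7 + 4*12*8 = 517
517 mod 228 = 61
Check: 61 mod 12 = 1 ✓, 61 mod 19 = 4 ✓

x ≡ 61 (mod 228)


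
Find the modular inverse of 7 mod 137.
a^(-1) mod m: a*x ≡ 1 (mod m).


Use the extended Euclidean algorithm on (137, 7); each row r = 137*s + 7*t:
r=137, s=1, t=0
r=7, s=0, t=1
q=19: r=4, s=1, t=-19   [137*(1) + 7*(-19) = 4]
q=1: r=3, s=-1, t=20   [137*(-1) + 7*(20) = 3]
q=1: r=1, s=2, t=-39   [137*(2) + 7*(-39) = 1]
q=3: r=0, s=-7, t=137   [137*(-7) + 7*(137) = 0]
GCD = 1 with t = -39, so 7*(-39) ≡ 1 (mod 137)
Inverse = -39 mod 137 = 98
Check: 7 * 98 = 686 ≡ 1 (mod 137)

7^(-1) ≡ 98 (mod 137)


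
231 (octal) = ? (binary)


231 (base 8) = 153 (decimal)
153 (decimal) = 10011001 (base 2)


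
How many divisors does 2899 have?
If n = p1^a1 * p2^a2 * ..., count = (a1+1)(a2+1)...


2899 = 13^1 × 223^1
d(2899) = (1+1) × (1+1) = 4

4 divisors


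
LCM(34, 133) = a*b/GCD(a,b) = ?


GCD(34, 133) = 1
LCM = 34*133/1 = 4522/1 = 4522

LCM = 4522


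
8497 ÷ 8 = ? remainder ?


8497 = 8 * 1062 + 1
Check: 8496 + 1 = 8497

q = 1062, r = 1


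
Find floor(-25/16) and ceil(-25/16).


-25/16 = -1.5625
floor = -2
ceil = -1

floor = -2, ceil = -1


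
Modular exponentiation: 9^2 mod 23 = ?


9^1 mod 23 = 9
9^2 mod 23 = 12


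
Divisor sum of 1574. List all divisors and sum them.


Divisors of 1574: 1, 2, 787, 1574
Sum = 1 + 2 + 787 + 1574 = 2364

σ(1574) = 2364


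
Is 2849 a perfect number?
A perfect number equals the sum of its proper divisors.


Proper divisors of 2849: 1, 7, 11, 37, 77, 259, 407
Sum = 1 + 7 + 11 + 37 + 77 + 259 + 407 = 799

No, 2849 is not perfect (799 ≠ 2849)


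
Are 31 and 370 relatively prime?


Euclidean algorithm:
370 = 11 * 31 + 29
31 = 1 * 29 + 2
29 = 14 * 2 + 1
2 = 2 * 1 + 0
GCD(31, 370) = 1

Yes, coprime (GCD = 1)


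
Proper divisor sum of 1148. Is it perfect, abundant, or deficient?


Proper divisors: 1, 2, 4, 7, 14, 28, 41, 82, 164, 287, 574
Sum = 1 + 2 + 4 + 7 + 14 + 28 + 41 + 82 + 164 + 287 + 574 = 1204
1204 > 1148 → abundant

s(1148) = 1204 (abundant)


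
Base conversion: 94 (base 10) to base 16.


94 (base 10) = 94 (decimal)
94 (decimal) = 5E (base 16)


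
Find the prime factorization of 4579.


4579 / 19 = 241
241 / 241 = 1
4579 = 19 × 241


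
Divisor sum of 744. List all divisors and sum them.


Divisors of 744: 1, 2, 3, 4, 6, 8, 12, 24, 31, 62, 93, 124, 186, 248, 372, 744
Sum = 1 + 2 + 3 + 4 + 6 + 8 + 12 + 24 + 31 + 62 + 93 + 124 + 186 + 248 + 372 + 744 = 1920

σ(744) = 1920


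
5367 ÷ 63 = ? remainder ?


5367 = 63 * 85 + 12
Check: 5355 + 12 = 5367

q = 85, r = 12


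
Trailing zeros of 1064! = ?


floor(1064/5) = 212
floor(1064/25) = 42
floor(1064/125) = 8
floor(1064/625) = 1
Total = 263

263 trailing zeros


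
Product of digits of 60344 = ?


6 × 0 × 3 × 4 × 4 = 0


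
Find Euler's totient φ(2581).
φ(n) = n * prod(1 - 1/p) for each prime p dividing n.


2581 = 29 × 89
Prime factors: 29, 89
φ(2581) = 2581 × (1-1/29) × (1-1/89)
= 2581 × 28/29 × 88/89 = 2464

φ(2581) = 2464


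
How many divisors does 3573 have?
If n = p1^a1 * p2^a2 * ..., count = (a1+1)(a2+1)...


3573 = 3^2 × 397^1
d(3573) = (2+1) × (1+1) = 6

6 divisors


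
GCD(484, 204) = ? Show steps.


484 = 2 * 204 + 76
204 = 2 * 76 + 52
76 = 1 * 52 + 24
52 = 2 * 24 + 4
24 = 6 * 4 + 0
GCD = 4


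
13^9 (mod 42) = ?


13^1 mod 42 = 13
13^2 mod 42 = 1
13^3 mod 42 = 13
13^4 mod 42 = 1
13^5 mod 42 = 13
13^6 mod 42 = 1
13^7 mod 42 = 13
13^8 mod 42 = 1
13^9 mod 42 = 13


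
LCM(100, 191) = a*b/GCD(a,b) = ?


GCD(100, 191) = 1
LCM = 100*191/1 = 19100/1 = 19100

LCM = 19100


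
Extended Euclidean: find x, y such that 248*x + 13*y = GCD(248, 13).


Tabular extended Euclidean (each row: r = 248*s + 13*t):
r=248, s=1, t=0
r=13, s=0, t=1
q=19: r=1, s=1, t=-19   [248*(1) + 13*(-19) = 1]
q=13: r=0, s=-13, t=248   [248*(-13) + 13*(248) = 0]
GCD = 1; from the row with r=1: x=1, y=-19
Check: 248*(1) + 13*(-19) = 248 - 247 = 1

GCD = 1, x = 1, y = -19


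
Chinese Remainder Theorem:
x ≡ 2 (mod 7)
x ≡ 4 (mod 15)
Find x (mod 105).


M = 7*15 = 105
M1 = M/7 = 15, M2 = M/15 = 7
M1^(-1) mod 7 = 1, M2^(-1) mod 15 = 13
x = 2*15*1 + 4*7*13 = 394
394 mod 105 = 79
Check: 79 mod 7 = 2 ✓, 79 mod 15 = 4 ✓

x ≡ 79 (mod 105)


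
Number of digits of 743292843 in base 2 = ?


743292843 in base 2 = 101100010011011011111110101011
Number of digits = 30

30 digits (base 2)


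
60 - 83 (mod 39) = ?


60 - 83 = -23
-23 mod 39 = 16


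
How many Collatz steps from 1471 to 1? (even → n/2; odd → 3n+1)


1471 → 4414 → 2207 → 6622 → 3311 → 9934 → 4967 → 14902 → 7451 → 22354 → 11177 → 33532 → 16766 → 8383 → 25150 → 12575 → 37726 → 18863 → 56590 → 28295 → 84886 → 42443 → 127330 → 63665 → 190996 → 95498 → 47749 → 143248 → 71624 → 35812 → 17906 → 8953 → 26860 → 13430 → 6715 → 20146 → 10073 → 30220 → 15110 → 7555 → 22666 → 11333 → 34000 → 17000 → 8500 → 4250 → 2125 → 6376 → 3188 → 1594 → 797 → 2392 → 1196 → 598 → 299 → 898 → 449 → 1348 → 674 → 337 → 1012 → 506 → 253 → 760 → 380 → 190 → 95 → 286 → 143 → 430 → 215 → 646 → 323 → 970 → 485 → 1456 → 728 → 364 → 182 → 91 → 274 → 137 → 412 → 206 → 103 → 310 → 155 → 466 → 233 → 700 → 350 → 175 → 526 → 263 → 790 → 395 → 1186 → 593 → 1780 → 890 → 445 → 1336 → 668 → 334 → 167 → 502 → 251 → 754 → 377 → 1132 → 566 → 283 → 850 → 425 → 1276 → 638 → 319 → 958 → 479 → 1438 → 719 → 2158 → 1079 → 3238 → 1619 → 4858 → 2429 → 7288 → 3644 → 1822 → 911 → 2734 → 1367 → 4102 → 2051 → 6154 → 3077 → 9232 → 4616 → 2308 → 1154 → 577 → 1732 → 866 → 433 → 1300 → 650 → 325 → 976 → 488 → 244 → 122 → 61 → 184 → 92 → 46 → 23 → 70 → 35 → 106 → 53 → 160 → 80 → 40 → 20 → 10 → 5 → 16 → 8 → 4 → 2 → 1
Total steps = 171

171 steps


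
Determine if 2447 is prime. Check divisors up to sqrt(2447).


Check divisors up to sqrt(2447) = 49.4672
No divisors found.
2447 is prime.

Yes, 2447 is prime


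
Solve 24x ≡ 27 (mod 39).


GCD(24, 39) = 3 divides 27
Divide: 8x ≡ 9 (mod 13)
x ≡ 6 (mod 13)


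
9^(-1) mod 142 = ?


Use the extended Euclidean algorithm on (142, 9); each row r = 142*s + 9*t:
r=142, s=1, t=0
r=9, s=0, t=1
q=15: r=7, s=1, t=-15   [142*(1) + 9*(-15) = 7]
q=1: r=2, s=-1, t=16   [142*(-1) + 9*(16) = 2]
q=3: r=1, s=4, t=-63   [142*(4) + 9*(-63) = 1]
q=2: r=0, s=-9, t=142   [142*(-9) + 9*(142) = 0]
GCD = 1 with t = -63, so 9*(-63) ≡ 1 (mod 142)
Inverse = -63 mod 142 = 79
Check: 9 * 79 = 711 ≡ 1 (mod 142)

9^(-1) ≡ 79 (mod 142)


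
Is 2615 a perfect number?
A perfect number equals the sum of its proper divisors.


Proper divisors of 2615: 1, 5, 523
Sum = 1 + 5 + 523 = 529

No, 2615 is not perfect (529 ≠ 2615)


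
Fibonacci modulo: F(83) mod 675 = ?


F(k) mod 675 for k=1..83:
1, 1, 2, 3, 5, 8, 13, 21, 34, 55, 89, 144, 233, 377, 610, 312, 247, 559, 131, 15, 146, 161, 307, 468, 100, 568, 668, 561, 554, 440, 319, 84, 403, 487, 215, 27, 242, 269, 511, 105, 616, 46, 662, 33, 20, 53, 73, 126, 199, 325, 524, 174, 23, 197, 220, 417, 637, 379, 341, 45, 386, 431, 142, 573, 40, 613, 653, 591, 569, 485, 379, 189, 568, 82, 650, 57, 32, 89, 121, 210, 331, 541, 197
F(83) mod 675 = 197


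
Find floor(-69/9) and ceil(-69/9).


-69/9 = -7.6667
floor = -8
ceil = -7

floor = -8, ceil = -7


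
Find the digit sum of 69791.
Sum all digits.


6 + 9 + 7 + 9 + 1 = 32


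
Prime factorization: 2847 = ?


2847 / 3 = 949
949 / 13 = 73
73 / 73 = 1
2847 = 3 × 13 × 73


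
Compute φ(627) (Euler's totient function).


627 = 3 × 11 × 19
Prime factors: 3, 11, 19
φ(627) = 627 × (1-1/3) × (1-1/11) × (1-1/19)
= 627 × 2/3 × 10/11 × 18/19 = 360

φ(627) = 360
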